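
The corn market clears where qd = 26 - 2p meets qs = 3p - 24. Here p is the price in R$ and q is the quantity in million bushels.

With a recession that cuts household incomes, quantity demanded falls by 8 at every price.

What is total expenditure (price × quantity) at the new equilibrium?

Solve the original market: 26 - 2p = 3p - 24, hence p = 10 and q = 6.
After the shift, demand is qd = 18 - 2p and supply is qs = 3p - 24.
Equate the new curves: 18 - 2p = 3p - 24, giving 42 = 5p, p = 8.4, q = 1.2.
New expenditure = 8.4 × 1.2 = 10.08.

10.08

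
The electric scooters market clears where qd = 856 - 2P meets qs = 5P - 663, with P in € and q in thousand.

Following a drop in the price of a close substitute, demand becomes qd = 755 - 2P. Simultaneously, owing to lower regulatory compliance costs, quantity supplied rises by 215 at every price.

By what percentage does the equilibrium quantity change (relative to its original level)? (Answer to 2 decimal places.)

-2.54

Solve the original market: 856 - 2P = 5P - 663, hence P = 217 and q = 422.
The shock moves the curves to qd = 755 - 2P and qs = 5P - 448.
Equate the new curves: 755 - 2P = 5P - 448, giving 1203 = 7P, P = 1203/7 ≈ 171.8571, q = 2879/7 ≈ 411.2857.
%Δq = (411.2857 − 422) / 422 × 100 = -2.54%.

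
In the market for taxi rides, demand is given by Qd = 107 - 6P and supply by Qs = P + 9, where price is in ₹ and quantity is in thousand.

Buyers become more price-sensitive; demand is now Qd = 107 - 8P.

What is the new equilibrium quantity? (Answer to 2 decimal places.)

Solve the original market: 107 - 6P = P + 9, hence P = 14 and Q = 23.
The new curves are Qd = 107 - 8P (demand) and Qs = P + 9 (supply).
Clearing the new market: 107 - 8P = P + 9, so P = 98/9 ≈ 10.8889 and Q = 179/9 ≈ 19.8889.

19.89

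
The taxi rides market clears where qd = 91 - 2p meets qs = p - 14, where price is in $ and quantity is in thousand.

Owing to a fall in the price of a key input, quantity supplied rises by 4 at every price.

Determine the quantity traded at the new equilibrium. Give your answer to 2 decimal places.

23.67

Solve the original market: 91 - 2p = p - 14, hence p = 35 and q = 21.
With the change applied: demand qd = 91 - 2p, supply qs = p - 10.
New equilibrium: 91 - 2p = p - 10 ⇒ 101 = 3p ⇒ p = 101/3 ≈ 33.6667, q = 71/3 ≈ 23.6667.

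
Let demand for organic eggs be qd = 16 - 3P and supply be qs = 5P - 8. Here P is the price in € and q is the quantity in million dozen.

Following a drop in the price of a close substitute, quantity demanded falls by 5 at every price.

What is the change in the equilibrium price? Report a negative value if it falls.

Initially, 16 - 3P = 5P - 8, so 24 = 8P and P = 3, q = 7.
With the change applied: demand qd = 11 - 3P, supply qs = 5P - 8.
Equate the new curves: 11 - 3P = 5P - 8, giving 19 = 8P, P = 2.375, q = 3.875.
ΔP = 2.375 − 3 = -0.625.

-0.625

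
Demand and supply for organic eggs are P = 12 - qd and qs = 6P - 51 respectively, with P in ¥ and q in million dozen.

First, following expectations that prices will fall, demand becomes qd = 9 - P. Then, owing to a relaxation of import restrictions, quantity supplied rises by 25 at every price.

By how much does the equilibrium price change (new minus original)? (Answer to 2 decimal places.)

-4.00

Initially, 12 - P = 6P - 51, so 63 = 7P and P = 9, q = 3.
After the shift, demand is qd = 9 - P and supply is qs = 6P - 26.
Clearing the new market: 9 - P = 6P - 26, so P = 5 and q = 4.
ΔP = 5 − 9 = -4.00.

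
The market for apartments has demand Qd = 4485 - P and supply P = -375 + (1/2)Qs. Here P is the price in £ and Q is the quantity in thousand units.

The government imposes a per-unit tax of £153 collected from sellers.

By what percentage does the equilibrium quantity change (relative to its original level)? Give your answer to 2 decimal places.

-3.15

Original equilibrium: 4485 - P = 2P + 750 gives 3735 = 3P, so P = 1245 and Q = 3240.
Since sellers keep the price net of the tax, the effective supply curve becomes Qs = 2P + 444.
Setting them equal: 4485 - P = 2P + 444 → 4041 = 3P, so P = 1347 and Q = 3138.
%ΔQ = (3138 − 3240) / 3240 × 100 = -3.15%.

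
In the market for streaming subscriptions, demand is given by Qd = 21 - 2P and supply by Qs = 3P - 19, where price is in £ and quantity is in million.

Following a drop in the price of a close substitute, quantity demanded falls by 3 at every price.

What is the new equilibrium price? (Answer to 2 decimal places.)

7.40

Before the shock: 21 - 2P = 3P - 19 ⇒ 40 = 5P ⇒ P = 8, Q = 5.
The shock moves the curves to Qd = 18 - 2P and Qs = 3P - 19.
Setting them equal: 18 - 2P = 3P - 19 → 37 = 5P, so P = 7.4 and Q = 3.2.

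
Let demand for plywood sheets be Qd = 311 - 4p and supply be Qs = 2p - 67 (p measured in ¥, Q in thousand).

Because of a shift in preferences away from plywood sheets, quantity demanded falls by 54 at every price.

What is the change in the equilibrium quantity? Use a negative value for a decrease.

-18

Solve the original market: 311 - 4p = 2p - 67, hence p = 63 and Q = 59.
The shock moves the curves to Qd = 257 - 4p and Qs = 2p - 67.
Clearing the new market: 257 - 4p = 2p - 67, so p = 54 and Q = 41.
ΔQ = 41 − 59 = -18.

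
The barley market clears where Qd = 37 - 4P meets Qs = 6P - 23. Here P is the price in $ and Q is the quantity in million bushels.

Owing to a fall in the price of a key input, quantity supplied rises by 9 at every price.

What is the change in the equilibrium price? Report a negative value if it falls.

Solve the original market: 37 - 4P = 6P - 23, hence P = 6 and Q = 13.
The new curves are Qd = 37 - 4P (demand) and Qs = 6P - 14 (supply).
Clearing the new market: 37 - 4P = 6P - 14, so P = 5.1 and Q = 16.6.
ΔP = 5.1 − 6 = -0.9.

-0.9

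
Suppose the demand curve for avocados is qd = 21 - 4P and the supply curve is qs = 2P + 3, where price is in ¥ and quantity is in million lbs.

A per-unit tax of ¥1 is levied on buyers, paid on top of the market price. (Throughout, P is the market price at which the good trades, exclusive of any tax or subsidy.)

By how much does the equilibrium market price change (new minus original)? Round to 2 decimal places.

Original equilibrium: 21 - 4P = 2P + 3 gives 18 = 6P, so P = 3 and q = 9.
Since buyers pay the price plus the tax, the effective demand curve becomes qd = 17 - 4P.
Equate the new curves: 17 - 4P = 2P + 3, giving 14 = 6P, P = 7/3 ≈ 2.3333, q = 23/3 ≈ 7.6667.
ΔP = 2.3333 − 3 = -0.67.

-0.67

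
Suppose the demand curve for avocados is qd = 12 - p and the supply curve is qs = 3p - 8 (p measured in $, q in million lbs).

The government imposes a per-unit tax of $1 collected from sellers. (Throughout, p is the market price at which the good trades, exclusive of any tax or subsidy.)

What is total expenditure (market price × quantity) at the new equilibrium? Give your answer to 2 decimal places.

35.94

Before the shock: 12 - p = 3p - 8 ⇒ 20 = 4p ⇒ p = 5, q = 7.
Since sellers keep the price net of the tax, the effective supply curve becomes qs = 3p - 11.
Equate the new curves: 12 - p = 3p - 11, giving 23 = 4p, p = 5.75, q = 6.25.
New expenditure = 5.75 × 6.25 = 35.94.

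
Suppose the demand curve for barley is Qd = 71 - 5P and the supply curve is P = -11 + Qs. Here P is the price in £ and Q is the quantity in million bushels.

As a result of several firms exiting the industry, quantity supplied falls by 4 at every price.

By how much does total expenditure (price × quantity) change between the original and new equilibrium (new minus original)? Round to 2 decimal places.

Before the shock: 71 - 5P = P + 11 ⇒ 60 = 6P ⇒ P = 10, Q = 21.
After the shift, demand is Qd = 71 - 5P and supply is Qs = P + 7.
New equilibrium: 71 - 5P = P + 7 ⇒ 64 = 6P ⇒ P = 32/3 ≈ 10.6667, Q = 53/3 ≈ 17.6667.
Expenditure moves from 10×21 = 210 to 10.6667×17.6667 = 188.4444; change = -21.56.

-21.56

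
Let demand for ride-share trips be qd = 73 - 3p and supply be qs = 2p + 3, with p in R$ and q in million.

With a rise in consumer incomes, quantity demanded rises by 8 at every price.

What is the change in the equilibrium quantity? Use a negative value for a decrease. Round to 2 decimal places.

Initially, 73 - 3p = 2p + 3, so 70 = 5p and p = 14, q = 31.
With the change applied: demand qd = 81 - 3p, supply qs = 2p + 3.
Setting them equal: 81 - 3p = 2p + 3 → 78 = 5p, so p = 15.6 and q = 34.2.
Δq = 34.2 − 31 = +3.20.

+3.20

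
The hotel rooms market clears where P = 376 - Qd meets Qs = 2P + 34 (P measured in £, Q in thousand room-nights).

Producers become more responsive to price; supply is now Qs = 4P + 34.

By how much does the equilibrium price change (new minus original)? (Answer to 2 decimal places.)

-45.60

Initially, 376 - P = 2P + 34, so 342 = 3P and P = 114, Q = 262.
With the change applied: demand Qd = 376 - P, supply Qs = 4P + 34.
Equate the new curves: 376 - P = 4P + 34, giving 342 = 5P, P = 68.4, Q = 307.6.
ΔP = 68.4 − 114 = -45.60.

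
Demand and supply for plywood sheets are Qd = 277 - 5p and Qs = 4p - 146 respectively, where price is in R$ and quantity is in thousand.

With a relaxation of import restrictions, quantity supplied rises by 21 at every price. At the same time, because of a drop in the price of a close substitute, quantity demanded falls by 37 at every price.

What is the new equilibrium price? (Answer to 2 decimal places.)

Initially, 277 - 5p = 4p - 146, so 423 = 9p and p = 47, Q = 42.
With the change applied: demand Qd = 240 - 5p, supply Qs = 4p - 125.
New equilibrium: 240 - 5p = 4p - 125 ⇒ 365 = 9p ⇒ p = 365/9 ≈ 40.5556, Q = 335/9 ≈ 37.2222.

40.56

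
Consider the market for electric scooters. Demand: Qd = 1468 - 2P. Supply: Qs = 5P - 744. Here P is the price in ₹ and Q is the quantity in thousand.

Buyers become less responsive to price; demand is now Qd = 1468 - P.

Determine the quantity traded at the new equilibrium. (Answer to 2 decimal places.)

1099.33

Original equilibrium: 1468 - 2P = 5P - 744 gives 2212 = 7P, so P = 316 and Q = 836.
After the shift, demand is Qd = 1468 - P and supply is Qs = 5P - 744.
Clearing the new market: 1468 - P = 5P - 744, so P = 1106/3 ≈ 368.6667 and Q = 3298/3 ≈ 1099.3333.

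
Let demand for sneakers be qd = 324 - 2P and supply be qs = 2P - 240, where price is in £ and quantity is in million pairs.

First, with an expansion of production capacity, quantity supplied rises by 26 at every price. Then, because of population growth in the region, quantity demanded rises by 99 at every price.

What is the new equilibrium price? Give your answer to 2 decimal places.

159.25

Solve the original market: 324 - 2P = 2P - 240, hence P = 141 and q = 42.
The new curves are qd = 423 - 2P (demand) and qs = 2P - 214 (supply).
Clearing the new market: 423 - 2P = 2P - 214, so P = 159.25 and q = 104.5.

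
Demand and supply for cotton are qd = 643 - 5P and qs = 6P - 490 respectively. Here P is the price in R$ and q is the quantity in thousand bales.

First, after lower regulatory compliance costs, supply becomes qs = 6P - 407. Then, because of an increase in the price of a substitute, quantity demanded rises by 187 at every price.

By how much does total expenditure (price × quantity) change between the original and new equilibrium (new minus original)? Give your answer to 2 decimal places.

+16923.15

Before the shock: 643 - 5P = 6P - 490 ⇒ 1133 = 11P ⇒ P = 103, q = 128.
The shock moves the curves to qd = 830 - 5P and qs = 6P - 407.
New equilibrium: 830 - 5P = 6P - 407 ⇒ 1237 = 11P ⇒ P = 1237/11 ≈ 112.4545, q = 2945/11 ≈ 267.7273.
Expenditure moves from 103×128 = 13184 to 112.4545×267.7273 = 30107.1488; change = +16923.15.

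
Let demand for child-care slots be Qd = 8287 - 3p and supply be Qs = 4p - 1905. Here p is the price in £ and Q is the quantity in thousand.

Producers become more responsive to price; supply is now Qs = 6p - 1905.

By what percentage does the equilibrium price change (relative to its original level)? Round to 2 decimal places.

-22.22

Initially, 8287 - 3p = 4p - 1905, so 10192 = 7p and p = 1456, Q = 3919.
After the shift, demand is Qd = 8287 - 3p and supply is Qs = 6p - 1905.
Setting them equal: 8287 - 3p = 6p - 1905 → 10192 = 9p, so p = 10192/9 ≈ 1132.4444 and Q = 14669/3 ≈ 4889.6667.
%Δp = (1132.4444 − 1456) / 1456 × 100 = -22.22%.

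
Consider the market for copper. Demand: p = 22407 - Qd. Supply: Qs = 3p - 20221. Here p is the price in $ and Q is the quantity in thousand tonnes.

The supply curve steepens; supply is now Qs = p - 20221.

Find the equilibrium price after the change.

Initially, 22407 - p = 3p - 20221, so 42628 = 4p and p = 10657, Q = 11750.
With the change applied: demand Qd = 22407 - p, supply Qs = p - 20221.
Equate the new curves: 22407 - p = p - 20221, giving 42628 = 2p, p = 21314, Q = 1093.

21314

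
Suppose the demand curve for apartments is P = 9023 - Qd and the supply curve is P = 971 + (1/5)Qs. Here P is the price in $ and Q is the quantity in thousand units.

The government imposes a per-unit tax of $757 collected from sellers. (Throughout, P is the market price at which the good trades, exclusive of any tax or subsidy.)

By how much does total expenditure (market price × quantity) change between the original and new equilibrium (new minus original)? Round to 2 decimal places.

Initially, 9023 - P = 5P - 4855, so 13878 = 6P and P = 2313, Q = 6710.
Since sellers keep the price net of the tax, the effective supply curve becomes Qs = 5P - 8640.
New equilibrium: 9023 - P = 5P - 8640 ⇒ 17663 = 6P ⇒ P = 17663/6 ≈ 2943.8333, Q = 36475/6 ≈ 6079.1667.
Expenditure moves from 2313×6710 = 15520230 to 2943.8333×6079.1667 = 17896053.4722; change = +2375823.47.

+2375823.47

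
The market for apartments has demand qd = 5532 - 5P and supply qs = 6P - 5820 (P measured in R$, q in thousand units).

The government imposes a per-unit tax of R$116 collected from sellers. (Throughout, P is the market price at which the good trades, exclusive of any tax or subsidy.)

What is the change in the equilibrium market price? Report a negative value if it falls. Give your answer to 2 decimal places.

+63.27

Original equilibrium: 5532 - 5P = 6P - 5820 gives 11352 = 11P, so P = 1032 and q = 372.
Since sellers keep the price net of the tax, the effective supply curve becomes qs = 6P - 6516.
New equilibrium: 5532 - 5P = 6P - 6516 ⇒ 12048 = 11P ⇒ P = 12048/11 ≈ 1095.2727, q = 612/11 ≈ 55.6364.
ΔP = 1095.2727 − 1032 = +63.27.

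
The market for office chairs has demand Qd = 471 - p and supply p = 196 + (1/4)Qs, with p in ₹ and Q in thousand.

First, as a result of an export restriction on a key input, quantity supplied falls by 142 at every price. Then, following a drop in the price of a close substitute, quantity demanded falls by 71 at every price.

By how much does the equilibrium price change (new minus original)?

Before the shock: 471 - p = 4p - 784 ⇒ 1255 = 5p ⇒ p = 251, Q = 220.
The shock moves the curves to Qd = 400 - p and Qs = 4p - 926.
Equate the new curves: 400 - p = 4p - 926, giving 1326 = 5p, p = 265.2, Q = 134.8.
Δp = 265.2 − 251 = +14.2.

+14.2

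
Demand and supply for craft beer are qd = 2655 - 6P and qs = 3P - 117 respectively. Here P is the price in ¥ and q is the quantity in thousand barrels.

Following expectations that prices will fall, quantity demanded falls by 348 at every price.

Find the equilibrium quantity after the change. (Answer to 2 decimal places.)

691.00

Solve the original market: 2655 - 6P = 3P - 117, hence P = 308 and q = 807.
The new curves are qd = 2307 - 6P (demand) and qs = 3P - 117 (supply).
Setting them equal: 2307 - 6P = 3P - 117 → 2424 = 9P, so P = 808/3 ≈ 269.3333 and q = 691.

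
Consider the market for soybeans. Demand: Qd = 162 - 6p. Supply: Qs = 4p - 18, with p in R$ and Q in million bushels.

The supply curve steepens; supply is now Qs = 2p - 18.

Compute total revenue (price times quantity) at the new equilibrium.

Original equilibrium: 162 - 6p = 4p - 18 gives 180 = 10p, so p = 18 and Q = 54.
The new curves are Qd = 162 - 6p (demand) and Qs = 2p - 18 (supply).
Setting them equal: 162 - 6p = 2p - 18 → 180 = 8p, so p = 22.5 and Q = 27.
New expenditure = 22.5 × 27 = 607.5.

607.5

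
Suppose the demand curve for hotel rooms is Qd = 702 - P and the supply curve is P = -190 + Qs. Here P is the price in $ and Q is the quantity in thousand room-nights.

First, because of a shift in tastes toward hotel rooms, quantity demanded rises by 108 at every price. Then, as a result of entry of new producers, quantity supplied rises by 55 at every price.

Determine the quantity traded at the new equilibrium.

527.5

Original equilibrium: 702 - P = P + 190 gives 512 = 2P, so P = 256 and Q = 446.
With the change applied: demand Qd = 810 - P, supply Qs = P + 245.
Setting them equal: 810 - P = P + 245 → 565 = 2P, so P = 282.5 and Q = 527.5.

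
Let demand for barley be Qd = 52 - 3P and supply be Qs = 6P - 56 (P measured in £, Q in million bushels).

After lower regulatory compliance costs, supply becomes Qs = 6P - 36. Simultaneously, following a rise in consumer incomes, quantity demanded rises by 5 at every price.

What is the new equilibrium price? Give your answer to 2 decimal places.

Before the shock: 52 - 3P = 6P - 56 ⇒ 108 = 9P ⇒ P = 12, Q = 16.
The new curves are Qd = 57 - 3P (demand) and Qs = 6P - 36 (supply).
Equate the new curves: 57 - 3P = 6P - 36, giving 93 = 9P, P = 31/3 ≈ 10.3333, Q = 26.

10.33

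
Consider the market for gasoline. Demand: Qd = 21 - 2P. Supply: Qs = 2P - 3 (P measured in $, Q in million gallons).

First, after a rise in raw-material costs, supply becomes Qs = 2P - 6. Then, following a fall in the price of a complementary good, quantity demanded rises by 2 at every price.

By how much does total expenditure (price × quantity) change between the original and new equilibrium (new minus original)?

+7.625

Initially, 21 - 2P = 2P - 3, so 24 = 4P and P = 6, Q = 9.
With the change applied: demand Qd = 23 - 2P, supply Qs = 2P - 6.
New equilibrium: 23 - 2P = 2P - 6 ⇒ 29 = 4P ⇒ P = 7.25, Q = 8.5.
Expenditure moves from 6×9 = 54 to 7.25×8.5 = 61.625; change = +7.625.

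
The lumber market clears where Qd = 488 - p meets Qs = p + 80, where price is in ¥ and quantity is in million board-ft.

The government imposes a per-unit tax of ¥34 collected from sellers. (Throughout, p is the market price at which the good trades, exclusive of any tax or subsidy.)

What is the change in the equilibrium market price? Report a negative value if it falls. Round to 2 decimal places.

Original equilibrium: 488 - p = p + 80 gives 408 = 2p, so p = 204 and Q = 284.
Since sellers keep the price net of the tax, the effective supply curve becomes Qs = p + 46.
Setting them equal: 488 - p = p + 46 → 442 = 2p, so p = 221 and Q = 267.
Δp = 221 − 204 = +17.00.

+17.00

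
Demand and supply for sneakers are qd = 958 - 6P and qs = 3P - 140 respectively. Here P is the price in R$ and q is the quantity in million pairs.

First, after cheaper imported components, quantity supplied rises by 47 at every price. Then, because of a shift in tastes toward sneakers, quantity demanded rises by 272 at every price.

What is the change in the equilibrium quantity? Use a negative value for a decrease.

+122

Before the shock: 958 - 6P = 3P - 140 ⇒ 1098 = 9P ⇒ P = 122, q = 226.
The shock moves the curves to qd = 1230 - 6P and qs = 3P - 93.
Clearing the new market: 1230 - 6P = 3P - 93, so P = 147 and q = 348.
Δq = 348 − 226 = +122.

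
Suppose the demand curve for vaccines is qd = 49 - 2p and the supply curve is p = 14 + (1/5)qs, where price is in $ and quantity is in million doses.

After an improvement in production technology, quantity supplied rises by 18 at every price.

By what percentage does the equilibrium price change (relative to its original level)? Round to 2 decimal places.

Initially, 49 - 2p = 5p - 70, so 119 = 7p and p = 17, q = 15.
The new curves are qd = 49 - 2p (demand) and qs = 5p - 52 (supply).
Setting them equal: 49 - 2p = 5p - 52 → 101 = 7p, so p = 101/7 ≈ 14.4286 and q = 141/7 ≈ 20.1429.
%Δp = (14.4286 − 17) / 17 × 100 = -15.13%.

-15.13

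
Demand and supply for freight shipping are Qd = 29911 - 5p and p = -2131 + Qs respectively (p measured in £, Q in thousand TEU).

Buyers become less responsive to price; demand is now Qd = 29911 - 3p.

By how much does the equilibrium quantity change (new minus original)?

+2315

Original equilibrium: 29911 - 5p = p + 2131 gives 27780 = 6p, so p = 4630 and Q = 6761.
After the shift, demand is Qd = 29911 - 3p and supply is Qs = p + 2131.
Setting them equal: 29911 - 3p = p + 2131 → 27780 = 4p, so p = 6945 and Q = 9076.
ΔQ = 9076 − 6761 = +2315.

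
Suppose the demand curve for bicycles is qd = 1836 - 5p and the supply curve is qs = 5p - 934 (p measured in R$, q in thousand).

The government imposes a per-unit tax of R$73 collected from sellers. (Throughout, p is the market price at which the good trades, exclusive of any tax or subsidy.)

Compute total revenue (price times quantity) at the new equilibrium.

Before the shock: 1836 - 5p = 5p - 934 ⇒ 2770 = 10p ⇒ p = 277, q = 451.
Since sellers keep the price net of the tax, the effective supply curve becomes qs = 5p - 1299.
Setting them equal: 1836 - 5p = 5p - 1299 → 3135 = 10p, so p = 313.5 and q = 268.5.
New expenditure = 313.5 × 268.5 = 84174.75.

84174.75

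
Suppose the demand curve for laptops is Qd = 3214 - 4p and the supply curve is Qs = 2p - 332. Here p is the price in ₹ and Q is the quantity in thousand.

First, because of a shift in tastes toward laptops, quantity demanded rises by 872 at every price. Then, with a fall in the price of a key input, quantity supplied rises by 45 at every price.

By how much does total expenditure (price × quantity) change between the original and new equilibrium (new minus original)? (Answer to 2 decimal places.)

+350870.89

Before the shock: 3214 - 4p = 2p - 332 ⇒ 3546 = 6p ⇒ p = 591, Q = 850.
With the change applied: demand Qd = 4086 - 4p, supply Qs = 2p - 287.
New equilibrium: 4086 - 4p = 2p - 287 ⇒ 4373 = 6p ⇒ p = 4373/6 ≈ 728.8333, Q = 3512/3 ≈ 1170.6667.
Expenditure moves from 591×850 = 502350 to 728.8333×1170.6667 = 853220.8889; change = +350870.89.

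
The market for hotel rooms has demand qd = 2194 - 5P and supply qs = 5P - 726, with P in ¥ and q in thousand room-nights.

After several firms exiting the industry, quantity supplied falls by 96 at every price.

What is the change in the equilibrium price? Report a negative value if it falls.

+9.6

Before the shock: 2194 - 5P = 5P - 726 ⇒ 2920 = 10P ⇒ P = 292, q = 734.
The new curves are qd = 2194 - 5P (demand) and qs = 5P - 822 (supply).
New equilibrium: 2194 - 5P = 5P - 822 ⇒ 3016 = 10P ⇒ P = 301.6, q = 686.
ΔP = 301.6 − 292 = +9.6.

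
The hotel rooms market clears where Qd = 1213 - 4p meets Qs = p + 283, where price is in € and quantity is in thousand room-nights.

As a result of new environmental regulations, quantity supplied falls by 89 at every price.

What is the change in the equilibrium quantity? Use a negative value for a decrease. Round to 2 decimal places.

-71.20

Solve the original market: 1213 - 4p = p + 283, hence p = 186 and Q = 469.
After the shift, demand is Qd = 1213 - 4p and supply is Qs = p + 194.
Clearing the new market: 1213 - 4p = p + 194, so p = 203.8 and Q = 397.8.
ΔQ = 397.8 − 469 = -71.20.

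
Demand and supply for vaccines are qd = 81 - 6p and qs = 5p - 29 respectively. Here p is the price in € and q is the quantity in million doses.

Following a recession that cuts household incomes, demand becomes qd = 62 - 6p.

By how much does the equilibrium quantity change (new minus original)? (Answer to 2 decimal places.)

-8.64

Before the shock: 81 - 6p = 5p - 29 ⇒ 110 = 11p ⇒ p = 10, q = 21.
The shock moves the curves to qd = 62 - 6p and qs = 5p - 29.
New equilibrium: 62 - 6p = 5p - 29 ⇒ 91 = 11p ⇒ p = 91/11 ≈ 8.2727, q = 136/11 ≈ 12.3636.
Δq = 12.3636 − 21 = -8.64.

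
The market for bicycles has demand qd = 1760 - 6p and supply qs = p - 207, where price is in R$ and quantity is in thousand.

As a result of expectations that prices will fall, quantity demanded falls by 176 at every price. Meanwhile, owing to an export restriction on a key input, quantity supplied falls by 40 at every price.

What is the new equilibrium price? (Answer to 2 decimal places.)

261.57

Initially, 1760 - 6p = p - 207, so 1967 = 7p and p = 281, q = 74.
After the shift, demand is qd = 1584 - 6p and supply is qs = p - 247.
Equate the new curves: 1584 - 6p = p - 247, giving 1831 = 7p, p = 1831/7 ≈ 261.5714, q = 102/7 ≈ 14.5714.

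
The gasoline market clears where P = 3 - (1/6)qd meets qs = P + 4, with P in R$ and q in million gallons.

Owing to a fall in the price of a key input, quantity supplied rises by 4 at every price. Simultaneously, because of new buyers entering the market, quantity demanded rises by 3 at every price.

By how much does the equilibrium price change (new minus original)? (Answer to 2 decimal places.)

-0.14

Solve the original market: 18 - 6P = P + 4, hence P = 2 and q = 6.
The shock moves the curves to qd = 21 - 6P and qs = P + 8.
New equilibrium: 21 - 6P = P + 8 ⇒ 13 = 7P ⇒ P = 13/7 ≈ 1.8571, q = 69/7 ≈ 9.8571.
ΔP = 1.8571 − 2 = -0.14.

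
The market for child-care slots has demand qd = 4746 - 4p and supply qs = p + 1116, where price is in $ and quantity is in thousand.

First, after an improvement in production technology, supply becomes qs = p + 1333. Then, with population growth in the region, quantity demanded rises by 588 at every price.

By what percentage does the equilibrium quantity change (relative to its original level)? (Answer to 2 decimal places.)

Original equilibrium: 4746 - 4p = p + 1116 gives 3630 = 5p, so p = 726 and q = 1842.
After the shift, demand is qd = 5334 - 4p and supply is qs = p + 1333.
Setting them equal: 5334 - 4p = p + 1333 → 4001 = 5p, so p = 800.2 and q = 2133.2.
%Δq = (2133.2 − 1842) / 1842 × 100 = +15.81%.

+15.81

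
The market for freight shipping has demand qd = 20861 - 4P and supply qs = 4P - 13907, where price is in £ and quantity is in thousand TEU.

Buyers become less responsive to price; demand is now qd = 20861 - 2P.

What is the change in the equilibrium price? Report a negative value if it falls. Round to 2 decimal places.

+1448.67

Before the shock: 20861 - 4P = 4P - 13907 ⇒ 34768 = 8P ⇒ P = 4346, q = 3477.
After the shift, demand is qd = 20861 - 2P and supply is qs = 4P - 13907.
Equate the new curves: 20861 - 2P = 4P - 13907, giving 34768 = 6P, P = 17384/3 ≈ 5794.6667, q = 27815/3 ≈ 9271.6667.
ΔP = 5794.6667 − 4346 = +1448.67.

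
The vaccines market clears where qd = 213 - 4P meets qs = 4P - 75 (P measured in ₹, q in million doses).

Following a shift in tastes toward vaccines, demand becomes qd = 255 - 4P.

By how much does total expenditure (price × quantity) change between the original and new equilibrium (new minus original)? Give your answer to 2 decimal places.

Initially, 213 - 4P = 4P - 75, so 288 = 8P and P = 36, q = 69.
After the shift, demand is qd = 255 - 4P and supply is qs = 4P - 75.
Clearing the new market: 255 - 4P = 4P - 75, so P = 41.25 and q = 90.
Expenditure moves from 36×69 = 2484 to 41.25×90 = 3712.5; change = +1228.50.

+1228.50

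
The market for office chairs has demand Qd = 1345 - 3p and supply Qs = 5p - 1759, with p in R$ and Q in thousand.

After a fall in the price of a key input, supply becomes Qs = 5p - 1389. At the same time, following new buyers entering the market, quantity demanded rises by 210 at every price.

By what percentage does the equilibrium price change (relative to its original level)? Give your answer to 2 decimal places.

Before the shock: 1345 - 3p = 5p - 1759 ⇒ 3104 = 8p ⇒ p = 388, Q = 181.
After the shift, demand is Qd = 1555 - 3p and supply is Qs = 5p - 1389.
Clearing the new market: 1555 - 3p = 5p - 1389, so p = 368 and Q = 451.
%Δp = (368 − 388) / 388 × 100 = -5.15%.

-5.15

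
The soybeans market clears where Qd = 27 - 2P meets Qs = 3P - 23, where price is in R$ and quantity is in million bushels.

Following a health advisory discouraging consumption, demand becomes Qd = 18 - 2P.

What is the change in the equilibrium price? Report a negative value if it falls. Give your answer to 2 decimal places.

Solve the original market: 27 - 2P = 3P - 23, hence P = 10 and Q = 7.
With the change applied: demand Qd = 18 - 2P, supply Qs = 3P - 23.
New equilibrium: 18 - 2P = 3P - 23 ⇒ 41 = 5P ⇒ P = 8.2, Q = 1.6.
ΔP = 8.2 − 10 = -1.80.

-1.80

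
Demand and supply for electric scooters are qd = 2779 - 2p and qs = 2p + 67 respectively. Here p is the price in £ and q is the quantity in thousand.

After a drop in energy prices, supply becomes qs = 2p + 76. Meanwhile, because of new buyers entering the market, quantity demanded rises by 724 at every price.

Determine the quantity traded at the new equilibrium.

1789.5

Before the shock: 2779 - 2p = 2p + 67 ⇒ 2712 = 4p ⇒ p = 678, q = 1423.
The new curves are qd = 3503 - 2p (demand) and qs = 2p + 76 (supply).
Clearing the new market: 3503 - 2p = 2p + 76, so p = 856.75 and q = 1789.5.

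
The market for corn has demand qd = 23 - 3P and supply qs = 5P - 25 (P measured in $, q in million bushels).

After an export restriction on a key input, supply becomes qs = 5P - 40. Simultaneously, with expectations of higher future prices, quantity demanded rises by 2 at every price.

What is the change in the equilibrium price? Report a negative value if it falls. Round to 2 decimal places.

+2.13

Original equilibrium: 23 - 3P = 5P - 25 gives 48 = 8P, so P = 6 and q = 5.
The new curves are qd = 25 - 3P (demand) and qs = 5P - 40 (supply).
Equate the new curves: 25 - 3P = 5P - 40, giving 65 = 8P, P = 8.125, q = 0.625.
ΔP = 8.125 − 6 = +2.13.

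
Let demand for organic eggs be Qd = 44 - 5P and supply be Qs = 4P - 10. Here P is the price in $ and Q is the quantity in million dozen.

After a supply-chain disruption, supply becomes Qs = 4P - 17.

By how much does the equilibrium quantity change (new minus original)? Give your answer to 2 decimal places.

Original equilibrium: 44 - 5P = 4P - 10 gives 54 = 9P, so P = 6 and Q = 14.
With the change applied: demand Qd = 44 - 5P, supply Qs = 4P - 17.
New equilibrium: 44 - 5P = 4P - 17 ⇒ 61 = 9P ⇒ P = 61/9 ≈ 6.7778, Q = 91/9 ≈ 10.1111.
ΔQ = 10.1111 − 14 = -3.89.

-3.89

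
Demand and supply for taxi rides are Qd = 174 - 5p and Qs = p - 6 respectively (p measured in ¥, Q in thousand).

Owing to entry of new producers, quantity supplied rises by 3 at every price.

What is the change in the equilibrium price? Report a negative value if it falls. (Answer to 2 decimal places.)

Solve the original market: 174 - 5p = p - 6, hence p = 30 and Q = 24.
The new curves are Qd = 174 - 5p (demand) and Qs = p - 3 (supply).
New equilibrium: 174 - 5p = p - 3 ⇒ 177 = 6p ⇒ p = 29.5, Q = 26.5.
Δp = 29.5 − 30 = -0.50.

-0.50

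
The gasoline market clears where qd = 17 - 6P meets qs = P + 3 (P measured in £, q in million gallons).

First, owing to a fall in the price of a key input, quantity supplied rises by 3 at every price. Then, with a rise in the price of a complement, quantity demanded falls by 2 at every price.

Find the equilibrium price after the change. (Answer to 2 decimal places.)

Initially, 17 - 6P = P + 3, so 14 = 7P and P = 2, q = 5.
With the change applied: demand qd = 15 - 6P, supply qs = P + 6.
Setting them equal: 15 - 6P = P + 6 → 9 = 7P, so P = 9/7 ≈ 1.2857 and q = 51/7 ≈ 7.2857.

1.29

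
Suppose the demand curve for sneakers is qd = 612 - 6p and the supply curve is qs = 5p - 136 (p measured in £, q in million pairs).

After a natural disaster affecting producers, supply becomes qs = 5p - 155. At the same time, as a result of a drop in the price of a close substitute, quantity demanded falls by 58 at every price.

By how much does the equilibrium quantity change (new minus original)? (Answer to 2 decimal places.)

-36.73

Solve the original market: 612 - 6p = 5p - 136, hence p = 68 and q = 204.
After the shift, demand is qd = 554 - 6p and supply is qs = 5p - 155.
Equate the new curves: 554 - 6p = 5p - 155, giving 709 = 11p, p = 709/11 ≈ 64.4545, q = 1840/11 ≈ 167.2727.
Δq = 167.2727 − 204 = -36.73.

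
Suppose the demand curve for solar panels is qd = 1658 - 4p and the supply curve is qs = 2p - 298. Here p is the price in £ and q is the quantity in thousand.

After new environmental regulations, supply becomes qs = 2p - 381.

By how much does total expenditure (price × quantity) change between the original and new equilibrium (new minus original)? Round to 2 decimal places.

Initially, 1658 - 4p = 2p - 298, so 1956 = 6p and p = 326, q = 354.
After the shift, demand is qd = 1658 - 4p and supply is qs = 2p - 381.
Clearing the new market: 1658 - 4p = 2p - 381, so p = 2039/6 ≈ 339.8333 and q = 896/3 ≈ 298.6667.
Expenditure moves from 326×354 = 115404 to 339.8333×298.6667 = 101496.8889; change = -13907.11.

-13907.11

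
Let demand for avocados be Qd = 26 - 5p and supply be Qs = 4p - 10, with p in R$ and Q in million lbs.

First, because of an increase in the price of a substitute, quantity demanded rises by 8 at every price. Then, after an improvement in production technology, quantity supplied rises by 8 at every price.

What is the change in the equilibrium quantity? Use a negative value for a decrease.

Initially, 26 - 5p = 4p - 10, so 36 = 9p and p = 4, Q = 6.
After the shift, demand is Qd = 34 - 5p and supply is Qs = 4p - 2.
Setting them equal: 34 - 5p = 4p - 2 → 36 = 9p, so p = 4 and Q = 14.
ΔQ = 14 − 6 = +8.

+8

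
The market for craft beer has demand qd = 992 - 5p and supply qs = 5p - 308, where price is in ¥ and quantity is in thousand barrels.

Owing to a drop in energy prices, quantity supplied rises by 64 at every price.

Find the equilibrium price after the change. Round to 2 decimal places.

Initially, 992 - 5p = 5p - 308, so 1300 = 10p and p = 130, q = 342.
The new curves are qd = 992 - 5p (demand) and qs = 5p - 244 (supply).
Setting them equal: 992 - 5p = 5p - 244 → 1236 = 10p, so p = 123.6 and q = 374.

123.60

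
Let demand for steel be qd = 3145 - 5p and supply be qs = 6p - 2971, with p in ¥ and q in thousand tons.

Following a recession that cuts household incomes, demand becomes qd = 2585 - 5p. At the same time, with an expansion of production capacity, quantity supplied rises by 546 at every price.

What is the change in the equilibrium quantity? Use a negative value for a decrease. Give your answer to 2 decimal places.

-57.27

Initially, 3145 - 5p = 6p - 2971, so 6116 = 11p and p = 556, q = 365.
The new curves are qd = 2585 - 5p (demand) and qs = 6p - 2425 (supply).
New equilibrium: 2585 - 5p = 6p - 2425 ⇒ 5010 = 11p ⇒ p = 5010/11 ≈ 455.4545, q = 3385/11 ≈ 307.7273.
Δq = 307.7273 − 365 = -57.27.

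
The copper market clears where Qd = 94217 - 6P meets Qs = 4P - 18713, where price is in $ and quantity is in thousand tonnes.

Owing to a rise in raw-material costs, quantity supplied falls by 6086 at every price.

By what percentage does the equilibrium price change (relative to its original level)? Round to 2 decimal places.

Solve the original market: 94217 - 6P = 4P - 18713, hence P = 11293 and Q = 26459.
The new curves are Qd = 94217 - 6P (demand) and Qs = 4P - 24799 (supply).
Equate the new curves: 94217 - 6P = 4P - 24799, giving 119016 = 10P, P = 11901.6, Q = 22807.4.
%ΔP = (11901.6 − 11293) / 11293 × 100 = +5.39%.

+5.39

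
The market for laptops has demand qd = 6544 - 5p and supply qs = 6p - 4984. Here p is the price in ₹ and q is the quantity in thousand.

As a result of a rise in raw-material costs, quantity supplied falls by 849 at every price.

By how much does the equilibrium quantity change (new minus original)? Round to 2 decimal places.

-385.91

Solve the original market: 6544 - 5p = 6p - 4984, hence p = 1048 and q = 1304.
After the shift, demand is qd = 6544 - 5p and supply is qs = 6p - 5833.
Clearing the new market: 6544 - 5p = 6p - 5833, so p = 12377/11 ≈ 1125.1818 and q = 10099/11 ≈ 918.0909.
Δq = 918.0909 − 1304 = -385.91.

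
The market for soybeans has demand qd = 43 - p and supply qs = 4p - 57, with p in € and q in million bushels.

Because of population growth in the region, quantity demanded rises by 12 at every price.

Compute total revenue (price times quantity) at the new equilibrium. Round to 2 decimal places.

730.24

Before the shock: 43 - p = 4p - 57 ⇒ 100 = 5p ⇒ p = 20, q = 23.
After the shift, demand is qd = 55 - p and supply is qs = 4p - 57.
New equilibrium: 55 - p = 4p - 57 ⇒ 112 = 5p ⇒ p = 22.4, q = 32.6.
New expenditure = 22.4 × 32.6 = 730.24.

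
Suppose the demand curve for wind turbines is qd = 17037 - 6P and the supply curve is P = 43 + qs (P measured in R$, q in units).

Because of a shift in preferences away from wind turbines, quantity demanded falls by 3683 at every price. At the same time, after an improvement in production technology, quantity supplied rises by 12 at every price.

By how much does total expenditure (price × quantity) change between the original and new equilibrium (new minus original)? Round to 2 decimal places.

Initially, 17037 - 6P = P - 43, so 17080 = 7P and P = 2440, q = 2397.
The new curves are qd = 13354 - 6P (demand) and qs = P - 31 (supply).
New equilibrium: 13354 - 6P = P - 31 ⇒ 13385 = 7P ⇒ P = 13385/7 ≈ 1912.1429, q = 13168/7 ≈ 1881.1429.
Expenditure moves from 2440×2397 = 5848680 to 1912.1429×1881.1429 = 3597013.8776; change = -2251666.12.

-2251666.12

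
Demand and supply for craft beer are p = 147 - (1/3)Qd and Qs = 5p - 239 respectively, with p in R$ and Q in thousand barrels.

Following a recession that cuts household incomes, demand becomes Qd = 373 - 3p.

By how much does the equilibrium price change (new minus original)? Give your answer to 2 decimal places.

-8.50

Solve the original market: 441 - 3p = 5p - 239, hence p = 85 and Q = 186.
The new curves are Qd = 373 - 3p (demand) and Qs = 5p - 239 (supply).
Equate the new curves: 373 - 3p = 5p - 239, giving 612 = 8p, p = 76.5, Q = 143.5.
Δp = 76.5 − 85 = -8.50.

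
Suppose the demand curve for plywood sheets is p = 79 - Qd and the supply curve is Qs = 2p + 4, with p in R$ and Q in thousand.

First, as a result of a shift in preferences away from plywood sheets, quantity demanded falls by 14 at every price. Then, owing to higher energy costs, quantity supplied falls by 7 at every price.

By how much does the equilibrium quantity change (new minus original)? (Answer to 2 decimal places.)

-11.67

Initially, 79 - p = 2p + 4, so 75 = 3p and p = 25, Q = 54.
After the shift, demand is Qd = 65 - p and supply is Qs = 2p - 3.
Setting them equal: 65 - p = 2p - 3 → 68 = 3p, so p = 68/3 ≈ 22.6667 and Q = 127/3 ≈ 42.3333.
ΔQ = 42.3333 − 54 = -11.67.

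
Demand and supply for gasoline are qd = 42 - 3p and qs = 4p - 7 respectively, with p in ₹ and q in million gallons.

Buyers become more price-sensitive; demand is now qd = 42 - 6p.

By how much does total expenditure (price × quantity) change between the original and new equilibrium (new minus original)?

Before the shock: 42 - 3p = 4p - 7 ⇒ 49 = 7p ⇒ p = 7, q = 21.
After the shift, demand is qd = 42 - 6p and supply is qs = 4p - 7.
New equilibrium: 42 - 6p = 4p - 7 ⇒ 49 = 10p ⇒ p = 4.9, q = 12.6.
Expenditure moves from 7×21 = 147 to 4.9×12.6 = 61.74; change = -85.26.

-85.26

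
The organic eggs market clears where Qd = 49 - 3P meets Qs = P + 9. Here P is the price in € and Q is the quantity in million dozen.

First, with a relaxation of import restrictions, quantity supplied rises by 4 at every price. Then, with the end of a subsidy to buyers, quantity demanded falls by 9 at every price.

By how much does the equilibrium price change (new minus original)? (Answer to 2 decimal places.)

-3.25

Original equilibrium: 49 - 3P = P + 9 gives 40 = 4P, so P = 10 and Q = 19.
After the shift, demand is Qd = 40 - 3P and supply is Qs = P + 13.
Clearing the new market: 40 - 3P = P + 13, so P = 6.75 and Q = 19.75.
ΔP = 6.75 − 10 = -3.25.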